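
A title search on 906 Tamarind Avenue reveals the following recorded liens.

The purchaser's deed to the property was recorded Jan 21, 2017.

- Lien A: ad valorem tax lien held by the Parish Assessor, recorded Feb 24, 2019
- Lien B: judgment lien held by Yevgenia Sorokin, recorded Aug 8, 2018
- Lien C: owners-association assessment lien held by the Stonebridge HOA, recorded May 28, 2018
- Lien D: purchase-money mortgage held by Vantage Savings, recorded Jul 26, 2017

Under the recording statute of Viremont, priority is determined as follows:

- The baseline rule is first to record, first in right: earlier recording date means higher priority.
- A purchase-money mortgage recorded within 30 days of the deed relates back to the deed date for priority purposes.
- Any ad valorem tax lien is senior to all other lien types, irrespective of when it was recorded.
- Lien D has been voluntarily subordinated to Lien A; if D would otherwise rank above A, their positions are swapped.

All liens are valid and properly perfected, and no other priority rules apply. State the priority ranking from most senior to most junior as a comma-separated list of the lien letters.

Effective dates after the stated exceptions: D missed the 30-day window (186 days after the deed), so its recording date stands.
A, as an ad valorem tax lien, has superpriority and ranks first.
The other liens, earliest effective date first: D (Jul 26, 2017), C (May 28, 2018), B (Aug 8, 2018).
Since D is not senior to A, the subordination leaves the order unchanged.

A, D, C, B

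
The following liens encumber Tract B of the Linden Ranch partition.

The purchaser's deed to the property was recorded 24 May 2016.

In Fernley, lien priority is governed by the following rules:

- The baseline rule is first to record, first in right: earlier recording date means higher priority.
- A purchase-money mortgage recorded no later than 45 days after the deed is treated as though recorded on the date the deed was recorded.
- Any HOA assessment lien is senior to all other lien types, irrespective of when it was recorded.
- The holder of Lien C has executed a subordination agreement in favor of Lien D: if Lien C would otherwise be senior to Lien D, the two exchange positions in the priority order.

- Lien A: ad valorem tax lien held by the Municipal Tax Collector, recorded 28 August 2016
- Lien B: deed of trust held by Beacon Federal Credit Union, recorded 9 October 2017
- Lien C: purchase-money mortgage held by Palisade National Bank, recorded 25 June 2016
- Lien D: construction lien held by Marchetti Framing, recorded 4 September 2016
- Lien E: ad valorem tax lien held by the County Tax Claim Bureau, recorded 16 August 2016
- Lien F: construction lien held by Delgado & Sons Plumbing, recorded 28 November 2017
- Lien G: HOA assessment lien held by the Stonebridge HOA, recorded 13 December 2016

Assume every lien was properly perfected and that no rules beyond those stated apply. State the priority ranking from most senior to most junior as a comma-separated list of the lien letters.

G, D, E, A, C, B, F

Adjusting effective dates: C relates back to the deed date 24 May 2016.
G is an HOA assessment lien, so it outranks all other liens regardless of date.
Among the remaining liens, by effective date: C (24 May 2016), E (16 August 2016), A (28 August 2016), D (4 September 2016), B (9 October 2017), F (28 November 2017).
C would otherwise be senior to D, so under the subordination agreement C and D exchange positions.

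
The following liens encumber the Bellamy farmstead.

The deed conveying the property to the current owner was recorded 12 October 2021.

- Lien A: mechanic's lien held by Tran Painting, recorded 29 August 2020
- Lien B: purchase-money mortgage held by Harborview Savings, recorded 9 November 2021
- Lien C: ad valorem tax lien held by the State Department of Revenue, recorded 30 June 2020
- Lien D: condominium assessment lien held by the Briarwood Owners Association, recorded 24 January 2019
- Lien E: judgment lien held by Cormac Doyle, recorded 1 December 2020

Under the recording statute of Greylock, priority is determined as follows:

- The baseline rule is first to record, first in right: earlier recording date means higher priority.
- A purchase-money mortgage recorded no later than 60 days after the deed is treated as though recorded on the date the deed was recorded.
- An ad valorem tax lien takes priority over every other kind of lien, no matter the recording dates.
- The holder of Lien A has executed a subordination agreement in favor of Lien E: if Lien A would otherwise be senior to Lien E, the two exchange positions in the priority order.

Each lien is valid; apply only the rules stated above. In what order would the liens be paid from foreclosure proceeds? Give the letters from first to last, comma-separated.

Effective dates after the stated exceptions: B's effective date is the deed date, 12 October 2021.
C is an ad valorem tax lien, so it outranks all other liens regardless of date.
Remaining liens by effective date: D (24 January 2019), A (29 August 2020), E (1 December 2020), B (12 October 2021).
Because A would otherwise rank above E, the subordination swaps them.

C, D, E, A, B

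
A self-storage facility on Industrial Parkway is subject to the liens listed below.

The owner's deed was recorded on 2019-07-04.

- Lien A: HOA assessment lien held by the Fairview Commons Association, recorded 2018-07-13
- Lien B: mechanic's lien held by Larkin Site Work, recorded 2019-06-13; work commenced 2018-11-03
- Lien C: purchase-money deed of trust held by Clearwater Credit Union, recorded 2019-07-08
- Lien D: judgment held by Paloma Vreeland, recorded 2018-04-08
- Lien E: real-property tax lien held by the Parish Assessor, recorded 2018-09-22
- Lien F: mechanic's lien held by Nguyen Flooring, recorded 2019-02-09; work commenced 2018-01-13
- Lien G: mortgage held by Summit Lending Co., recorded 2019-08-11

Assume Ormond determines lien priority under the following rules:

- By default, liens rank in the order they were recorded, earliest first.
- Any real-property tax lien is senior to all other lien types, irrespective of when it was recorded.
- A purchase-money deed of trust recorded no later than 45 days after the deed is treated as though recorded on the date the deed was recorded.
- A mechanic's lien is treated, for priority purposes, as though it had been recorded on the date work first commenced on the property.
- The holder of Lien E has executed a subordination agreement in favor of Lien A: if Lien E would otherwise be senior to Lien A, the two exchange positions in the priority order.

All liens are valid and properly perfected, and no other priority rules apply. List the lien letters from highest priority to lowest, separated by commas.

A, F, D, E, B, C, G

Adjusting effective dates: B's effective date is 2018-11-03, when work began; C's effective date is the deed date, 2019-07-04; F is treated as recorded 2018-01-13, the work-commencement date.
E, as a real-property tax lien, has superpriority and ranks first.
Ordering the rest by effective date: F (2018-01-13), D (2018-04-08), A (2018-07-13), B (2018-11-03), C (2019-07-04), G (2019-08-11).
The subordination applies — E was senior to A — so E and A swap.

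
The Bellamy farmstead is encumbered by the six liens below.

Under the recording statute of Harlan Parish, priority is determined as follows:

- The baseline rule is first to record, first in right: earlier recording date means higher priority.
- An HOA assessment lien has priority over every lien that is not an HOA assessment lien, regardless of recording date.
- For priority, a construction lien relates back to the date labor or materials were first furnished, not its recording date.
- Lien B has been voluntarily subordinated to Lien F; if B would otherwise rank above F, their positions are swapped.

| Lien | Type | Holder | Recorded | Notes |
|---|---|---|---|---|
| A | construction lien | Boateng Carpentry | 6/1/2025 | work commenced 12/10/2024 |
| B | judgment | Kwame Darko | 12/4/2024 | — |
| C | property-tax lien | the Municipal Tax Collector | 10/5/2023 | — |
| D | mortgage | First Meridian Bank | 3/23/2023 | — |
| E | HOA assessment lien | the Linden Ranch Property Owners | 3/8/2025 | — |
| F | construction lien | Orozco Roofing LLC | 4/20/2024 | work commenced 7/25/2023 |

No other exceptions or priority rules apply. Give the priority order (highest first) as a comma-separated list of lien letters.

E, D, F, C, B, A

Effective dates after the stated exceptions: A's effective date is 12/10/2024, when work began; F relates back to 7/25/2023 (work commenced).
E, as an HOA assessment lien, has superpriority and ranks first.
Remaining liens by effective date: D (3/23/2023), F (7/25/2023), C (10/5/2023), B (12/4/2024), A (12/10/2024).
B already ranks below F; the subordination has no effect.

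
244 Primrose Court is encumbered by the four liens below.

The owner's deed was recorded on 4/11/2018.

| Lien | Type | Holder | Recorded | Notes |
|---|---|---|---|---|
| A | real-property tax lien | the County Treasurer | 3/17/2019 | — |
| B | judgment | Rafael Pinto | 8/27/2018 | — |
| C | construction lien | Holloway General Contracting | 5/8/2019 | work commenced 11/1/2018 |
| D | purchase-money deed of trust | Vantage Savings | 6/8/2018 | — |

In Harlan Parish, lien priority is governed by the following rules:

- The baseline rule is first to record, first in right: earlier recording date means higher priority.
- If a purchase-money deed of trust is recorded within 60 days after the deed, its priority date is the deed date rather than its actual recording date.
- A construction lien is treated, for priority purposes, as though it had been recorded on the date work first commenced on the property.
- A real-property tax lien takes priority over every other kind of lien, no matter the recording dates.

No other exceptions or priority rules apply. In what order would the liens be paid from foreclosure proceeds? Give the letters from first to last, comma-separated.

Effective dates after the stated exceptions: C relates back to 11/1/2018 (work commenced); D's effective date is the deed date, 4/11/2018.
As a real-property tax lien, A is senior to every other lien.
The other liens, earliest effective date first: D (4/11/2018), B (8/27/2018), C (11/1/2018).

A, D, B, C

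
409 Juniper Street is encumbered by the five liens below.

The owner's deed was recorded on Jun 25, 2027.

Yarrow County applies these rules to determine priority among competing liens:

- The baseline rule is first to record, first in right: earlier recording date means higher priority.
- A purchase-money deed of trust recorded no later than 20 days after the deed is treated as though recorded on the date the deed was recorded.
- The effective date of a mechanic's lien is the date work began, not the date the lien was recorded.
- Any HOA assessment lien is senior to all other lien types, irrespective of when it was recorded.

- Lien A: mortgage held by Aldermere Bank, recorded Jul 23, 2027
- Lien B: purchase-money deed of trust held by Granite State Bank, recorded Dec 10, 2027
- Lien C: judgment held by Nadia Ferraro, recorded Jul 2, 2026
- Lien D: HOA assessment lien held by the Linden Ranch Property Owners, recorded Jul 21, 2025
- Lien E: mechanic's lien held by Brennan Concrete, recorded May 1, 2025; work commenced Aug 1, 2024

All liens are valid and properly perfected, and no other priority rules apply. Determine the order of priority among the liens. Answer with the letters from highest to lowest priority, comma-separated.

D, E, C, A, B

Effective dates: B missed the 20-day window (168 days after the deed), so its recording date stands; E relates back to Aug 1, 2024 (work commenced).
D is an HOA assessment lien, so it outranks all other liens regardless of date.
Ordering the rest by effective date: E (Aug 1, 2024), C (Jul 2, 2026), A (Jul 23, 2027), B (Dec 10, 2027).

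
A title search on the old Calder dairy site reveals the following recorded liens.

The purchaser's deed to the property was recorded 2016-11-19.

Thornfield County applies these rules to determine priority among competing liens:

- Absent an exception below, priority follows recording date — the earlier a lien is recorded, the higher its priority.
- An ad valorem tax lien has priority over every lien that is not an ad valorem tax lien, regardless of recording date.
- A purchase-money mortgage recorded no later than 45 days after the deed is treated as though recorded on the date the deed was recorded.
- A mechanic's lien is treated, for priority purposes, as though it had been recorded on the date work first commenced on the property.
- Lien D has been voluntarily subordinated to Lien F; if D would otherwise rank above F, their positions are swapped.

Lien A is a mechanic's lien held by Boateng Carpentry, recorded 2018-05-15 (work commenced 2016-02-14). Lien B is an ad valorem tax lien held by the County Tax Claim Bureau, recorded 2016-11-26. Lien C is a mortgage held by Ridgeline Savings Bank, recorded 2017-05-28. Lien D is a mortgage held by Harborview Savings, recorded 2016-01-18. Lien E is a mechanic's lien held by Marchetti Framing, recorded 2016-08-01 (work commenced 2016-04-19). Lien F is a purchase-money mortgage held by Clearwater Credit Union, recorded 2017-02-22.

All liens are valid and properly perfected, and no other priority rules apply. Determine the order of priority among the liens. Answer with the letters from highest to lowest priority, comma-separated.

B, F, A, E, D, C

Effective dates after the stated exceptions: A is treated as recorded 2016-02-14, the work-commencement date; E is treated as recorded 2016-04-19, the work-commencement date; F was recorded 95 days after the deed — beyond 45 days — so no relation-back applies.
B is an ad valorem tax lien and takes priority over every other lien.
Ordering the rest by effective date: D (2016-01-18), A (2016-02-14), E (2016-04-19), F (2017-02-22), C (2017-05-28).
D would otherwise be senior to F, so under the subordination agreement D and F exchange positions.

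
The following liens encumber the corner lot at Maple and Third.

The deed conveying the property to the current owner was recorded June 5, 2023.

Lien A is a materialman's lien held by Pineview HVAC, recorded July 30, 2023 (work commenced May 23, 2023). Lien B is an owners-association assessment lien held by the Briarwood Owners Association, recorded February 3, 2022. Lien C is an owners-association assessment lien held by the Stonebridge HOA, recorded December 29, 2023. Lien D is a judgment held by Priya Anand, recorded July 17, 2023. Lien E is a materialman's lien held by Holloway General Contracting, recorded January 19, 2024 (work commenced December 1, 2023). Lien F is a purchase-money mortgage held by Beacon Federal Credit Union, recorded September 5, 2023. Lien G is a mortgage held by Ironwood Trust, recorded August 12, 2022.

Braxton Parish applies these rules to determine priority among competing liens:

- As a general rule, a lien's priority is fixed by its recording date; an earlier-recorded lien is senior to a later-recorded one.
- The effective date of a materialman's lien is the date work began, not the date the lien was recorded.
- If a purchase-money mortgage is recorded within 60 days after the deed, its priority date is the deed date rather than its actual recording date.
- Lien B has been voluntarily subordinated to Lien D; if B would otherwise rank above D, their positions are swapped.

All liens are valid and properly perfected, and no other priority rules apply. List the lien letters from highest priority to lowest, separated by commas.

D, G, A, B, F, E, C

Effective dates after the stated exceptions: A is treated as recorded May 23, 2023, the work-commencement date; E is treated as recorded December 1, 2023, the work-commencement date; F missed the 60-day window (92 days after the deed), so its recording date stands.
Sorted by effective date: B (February 3, 2022), G (August 12, 2022), A (May 23, 2023), D (July 17, 2023), F (September 5, 2023), E (December 1, 2023), C (December 29, 2023).
B would otherwise be senior to D, so under the subordination agreement B and D exchange positions.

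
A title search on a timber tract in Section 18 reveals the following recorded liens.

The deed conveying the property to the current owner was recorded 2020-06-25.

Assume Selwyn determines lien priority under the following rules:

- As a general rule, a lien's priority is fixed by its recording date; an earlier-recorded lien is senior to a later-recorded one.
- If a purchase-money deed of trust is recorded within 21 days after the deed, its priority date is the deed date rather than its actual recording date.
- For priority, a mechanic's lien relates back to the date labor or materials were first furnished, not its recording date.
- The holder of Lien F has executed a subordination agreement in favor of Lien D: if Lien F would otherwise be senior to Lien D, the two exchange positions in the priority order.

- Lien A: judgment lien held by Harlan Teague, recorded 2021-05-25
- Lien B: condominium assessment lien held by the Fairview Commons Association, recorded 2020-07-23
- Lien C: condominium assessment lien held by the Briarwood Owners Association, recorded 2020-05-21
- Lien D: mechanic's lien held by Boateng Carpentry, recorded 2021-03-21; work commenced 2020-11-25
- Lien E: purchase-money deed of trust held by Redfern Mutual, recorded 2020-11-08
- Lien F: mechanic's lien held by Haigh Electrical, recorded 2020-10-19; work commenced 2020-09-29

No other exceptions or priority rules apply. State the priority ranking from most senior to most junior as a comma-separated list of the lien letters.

Adjusting effective dates: D's effective date is 2020-11-25, when work began; E was recorded 136 days after the deed, outside the 21-day window, so it keeps its recording date; F's effective date is 2020-09-29, when work began.
Sorted by effective date: C (2020-05-21), B (2020-07-23), F (2020-09-29), E (2020-11-08), D (2020-11-25), A (2021-05-25).
Because F would otherwise rank above D, the subordination swaps them.

C, B, D, E, F, A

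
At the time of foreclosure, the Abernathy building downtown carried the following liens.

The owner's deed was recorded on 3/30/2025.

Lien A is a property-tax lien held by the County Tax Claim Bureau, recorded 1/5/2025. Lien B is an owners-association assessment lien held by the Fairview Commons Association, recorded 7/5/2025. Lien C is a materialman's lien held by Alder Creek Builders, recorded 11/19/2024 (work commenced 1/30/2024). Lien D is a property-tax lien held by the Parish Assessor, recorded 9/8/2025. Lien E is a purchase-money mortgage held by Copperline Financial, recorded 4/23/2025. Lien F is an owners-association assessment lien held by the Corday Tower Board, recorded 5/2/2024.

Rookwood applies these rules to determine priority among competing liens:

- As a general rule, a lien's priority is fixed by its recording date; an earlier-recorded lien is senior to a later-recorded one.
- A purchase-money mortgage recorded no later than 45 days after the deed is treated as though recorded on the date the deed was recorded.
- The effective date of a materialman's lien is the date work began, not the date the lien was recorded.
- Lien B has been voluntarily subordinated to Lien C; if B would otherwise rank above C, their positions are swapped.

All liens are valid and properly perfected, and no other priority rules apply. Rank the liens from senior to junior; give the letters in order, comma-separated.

First, effective dates: C's effective date is 1/30/2024, when work began; E's effective date is the deed date, 3/30/2025.
Ordering by effective date: C (1/30/2024), F (5/2/2024), A (1/5/2025), E (3/30/2025), B (7/5/2025), D (9/8/2025).
Since B is not senior to C, the subordination leaves the order unchanged.

C, F, A, E, B, D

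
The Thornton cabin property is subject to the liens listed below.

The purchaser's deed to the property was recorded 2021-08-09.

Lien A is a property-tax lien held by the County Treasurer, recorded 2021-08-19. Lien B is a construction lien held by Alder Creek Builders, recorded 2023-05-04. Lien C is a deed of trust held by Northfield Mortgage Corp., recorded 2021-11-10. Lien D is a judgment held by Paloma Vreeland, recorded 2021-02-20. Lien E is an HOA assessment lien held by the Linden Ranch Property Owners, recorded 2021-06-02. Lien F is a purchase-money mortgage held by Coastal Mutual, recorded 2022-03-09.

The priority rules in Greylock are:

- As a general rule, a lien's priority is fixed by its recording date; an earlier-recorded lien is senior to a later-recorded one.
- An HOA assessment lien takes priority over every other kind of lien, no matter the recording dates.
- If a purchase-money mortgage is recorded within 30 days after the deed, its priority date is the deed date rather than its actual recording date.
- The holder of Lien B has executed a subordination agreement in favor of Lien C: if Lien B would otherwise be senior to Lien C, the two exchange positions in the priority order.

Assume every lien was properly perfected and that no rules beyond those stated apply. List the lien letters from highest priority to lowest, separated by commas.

Adjusting effective dates: F missed the 30-day window (212 days after the deed), so its recording date stands.
E is an HOA assessment lien and takes priority over every other lien.
Remaining liens by effective date: D (2021-02-20), A (2021-08-19), C (2021-11-10), F (2022-03-09), B (2023-05-04).
B is already junior to C, so the subordination agreement changes nothing.

E, D, A, C, F, B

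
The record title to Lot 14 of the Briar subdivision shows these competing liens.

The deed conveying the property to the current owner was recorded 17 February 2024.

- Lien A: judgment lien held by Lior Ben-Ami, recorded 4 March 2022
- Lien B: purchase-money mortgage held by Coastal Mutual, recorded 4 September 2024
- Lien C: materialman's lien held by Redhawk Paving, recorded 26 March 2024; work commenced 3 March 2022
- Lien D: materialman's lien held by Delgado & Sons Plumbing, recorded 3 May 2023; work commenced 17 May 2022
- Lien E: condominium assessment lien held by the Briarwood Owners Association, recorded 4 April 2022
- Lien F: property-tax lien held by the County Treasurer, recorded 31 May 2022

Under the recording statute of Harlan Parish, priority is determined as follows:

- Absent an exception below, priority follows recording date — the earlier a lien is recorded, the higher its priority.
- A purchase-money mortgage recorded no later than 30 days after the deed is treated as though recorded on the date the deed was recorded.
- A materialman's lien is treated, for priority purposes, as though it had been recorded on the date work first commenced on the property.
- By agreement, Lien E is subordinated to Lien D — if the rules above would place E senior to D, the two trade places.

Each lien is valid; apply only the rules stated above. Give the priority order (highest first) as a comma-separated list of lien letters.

Adjusting effective dates: B was recorded 200 days after the deed — beyond 30 days — so no relation-back applies; C's effective date is 3 March 2022, when work began; D relates back to 17 May 2022 (work commenced).
Sorted by effective date: C (3 March 2022), A (4 March 2022), E (4 April 2022), D (17 May 2022), F (31 May 2022), B (4 September 2024).
The subordination applies — E was senior to D — so E and D swap.

C, A, D, E, F, B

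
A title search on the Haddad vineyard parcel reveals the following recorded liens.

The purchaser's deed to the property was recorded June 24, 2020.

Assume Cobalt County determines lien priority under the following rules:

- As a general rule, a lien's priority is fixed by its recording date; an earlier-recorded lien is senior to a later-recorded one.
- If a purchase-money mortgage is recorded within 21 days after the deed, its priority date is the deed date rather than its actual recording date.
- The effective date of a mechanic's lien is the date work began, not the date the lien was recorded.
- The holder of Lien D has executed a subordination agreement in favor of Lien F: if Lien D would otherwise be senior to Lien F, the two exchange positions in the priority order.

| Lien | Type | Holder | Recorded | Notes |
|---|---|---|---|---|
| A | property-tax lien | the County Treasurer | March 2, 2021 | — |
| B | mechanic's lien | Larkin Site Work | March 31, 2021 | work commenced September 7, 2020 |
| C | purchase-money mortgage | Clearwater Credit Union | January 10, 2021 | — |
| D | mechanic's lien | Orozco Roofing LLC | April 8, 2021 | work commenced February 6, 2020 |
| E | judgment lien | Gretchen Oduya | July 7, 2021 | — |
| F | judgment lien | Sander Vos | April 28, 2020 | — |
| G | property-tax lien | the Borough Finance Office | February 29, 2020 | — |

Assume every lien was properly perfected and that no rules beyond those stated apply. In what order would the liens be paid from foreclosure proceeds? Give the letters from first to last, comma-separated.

F, G, D, B, C, A, E

First, effective dates: B is treated as recorded September 7, 2020, the work-commencement date; C was recorded 200 days after the deed — beyond 21 days — so no relation-back applies; D's effective date is February 6, 2020, when work began.
By effective date: D (February 6, 2020), G (February 29, 2020), F (April 28, 2020), B (September 7, 2020), C (January 10, 2021), A (March 2, 2021), E (July 7, 2021).
D is senior to F before the subordination, so the two trade places.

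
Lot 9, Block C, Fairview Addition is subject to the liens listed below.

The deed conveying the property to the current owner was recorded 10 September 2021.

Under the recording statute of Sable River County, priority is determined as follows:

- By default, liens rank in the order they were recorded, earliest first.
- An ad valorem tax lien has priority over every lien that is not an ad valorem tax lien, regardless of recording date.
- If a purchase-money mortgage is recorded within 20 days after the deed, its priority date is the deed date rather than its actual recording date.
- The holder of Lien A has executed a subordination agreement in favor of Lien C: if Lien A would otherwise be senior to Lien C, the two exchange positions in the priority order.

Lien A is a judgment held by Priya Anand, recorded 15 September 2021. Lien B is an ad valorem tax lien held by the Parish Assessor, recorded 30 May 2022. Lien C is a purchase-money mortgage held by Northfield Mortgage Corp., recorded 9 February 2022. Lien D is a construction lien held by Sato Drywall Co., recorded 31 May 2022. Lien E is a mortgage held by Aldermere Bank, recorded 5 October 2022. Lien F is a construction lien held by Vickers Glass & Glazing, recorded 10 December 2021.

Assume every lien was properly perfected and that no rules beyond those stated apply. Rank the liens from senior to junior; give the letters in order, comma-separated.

B, C, F, A, D, E

First, effective dates: C was recorded 152 days after the deed, outside the 20-day window, so it keeps its recording date.
B is an ad valorem tax lien, so it outranks all other liens regardless of date.
Ordering the rest by effective date: A (15 September 2021), F (10 December 2021), C (9 February 2022), D (31 May 2022), E (5 October 2022).
A is senior to C before the subordination, so the two trade places.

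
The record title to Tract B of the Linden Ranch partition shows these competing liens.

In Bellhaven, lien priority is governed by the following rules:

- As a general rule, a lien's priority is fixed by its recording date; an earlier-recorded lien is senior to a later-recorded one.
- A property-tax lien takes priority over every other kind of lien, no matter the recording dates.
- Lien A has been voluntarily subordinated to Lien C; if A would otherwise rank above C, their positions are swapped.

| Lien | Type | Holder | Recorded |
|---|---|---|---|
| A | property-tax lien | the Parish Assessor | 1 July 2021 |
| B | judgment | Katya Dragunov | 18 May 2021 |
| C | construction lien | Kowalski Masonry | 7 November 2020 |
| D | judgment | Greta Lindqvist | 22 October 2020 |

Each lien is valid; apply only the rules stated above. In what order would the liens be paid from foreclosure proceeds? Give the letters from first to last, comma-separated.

C, D, A, B

As a property-tax lien, A is senior to every other lien.
Remaining liens by effective date: D (22 October 2020), C (7 November 2020), B (18 May 2021).
A would otherwise be senior to C, so under the subordination agreement A and C exchange positions.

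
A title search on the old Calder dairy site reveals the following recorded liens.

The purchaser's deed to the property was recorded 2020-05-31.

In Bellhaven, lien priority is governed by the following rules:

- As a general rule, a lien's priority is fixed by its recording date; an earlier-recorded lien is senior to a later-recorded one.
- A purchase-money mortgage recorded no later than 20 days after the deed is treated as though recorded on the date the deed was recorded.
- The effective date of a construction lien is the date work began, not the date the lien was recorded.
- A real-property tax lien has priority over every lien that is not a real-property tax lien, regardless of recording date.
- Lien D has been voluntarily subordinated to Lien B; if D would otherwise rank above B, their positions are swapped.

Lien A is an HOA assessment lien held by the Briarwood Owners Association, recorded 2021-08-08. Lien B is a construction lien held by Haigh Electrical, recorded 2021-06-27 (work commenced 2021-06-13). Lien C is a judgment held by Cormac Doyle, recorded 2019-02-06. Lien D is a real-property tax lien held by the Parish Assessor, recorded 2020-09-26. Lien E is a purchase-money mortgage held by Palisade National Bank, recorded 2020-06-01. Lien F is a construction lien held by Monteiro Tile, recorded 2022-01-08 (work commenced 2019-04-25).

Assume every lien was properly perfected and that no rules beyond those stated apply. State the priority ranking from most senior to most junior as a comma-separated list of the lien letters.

Effective dates: B is treated as recorded 2021-06-13, the work-commencement date; E's effective date is the deed date, 2020-05-31; F is treated as recorded 2019-04-25, the work-commencement date.
D is a real-property tax lien, so it outranks all other liens regardless of date.
Remaining liens by effective date: C (2019-02-06), F (2019-04-25), E (2020-05-31), B (2021-06-13), A (2021-08-08).
D is senior to B before the subordination, so the two trade places.

B, C, F, E, D, A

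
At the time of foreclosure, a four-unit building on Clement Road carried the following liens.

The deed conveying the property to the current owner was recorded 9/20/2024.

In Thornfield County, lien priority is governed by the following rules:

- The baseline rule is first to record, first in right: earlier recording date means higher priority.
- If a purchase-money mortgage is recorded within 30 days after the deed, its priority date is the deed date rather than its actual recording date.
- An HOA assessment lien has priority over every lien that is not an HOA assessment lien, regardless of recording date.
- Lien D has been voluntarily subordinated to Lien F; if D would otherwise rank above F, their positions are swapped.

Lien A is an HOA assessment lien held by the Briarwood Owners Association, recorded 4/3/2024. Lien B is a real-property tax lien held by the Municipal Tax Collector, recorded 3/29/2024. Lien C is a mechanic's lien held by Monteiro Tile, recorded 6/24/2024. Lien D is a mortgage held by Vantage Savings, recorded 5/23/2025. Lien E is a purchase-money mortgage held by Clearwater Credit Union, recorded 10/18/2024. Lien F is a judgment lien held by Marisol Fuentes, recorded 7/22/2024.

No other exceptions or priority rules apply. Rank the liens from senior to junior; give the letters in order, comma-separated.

First, effective dates: E was recorded within the 30-day window, so its effective date is the deed date 9/20/2024.
As an HOA assessment lien, A is senior to every other lien.
The other liens, earliest effective date first: B (3/29/2024), C (6/24/2024), F (7/22/2024), E (9/20/2024), D (5/23/2025).
Since D is not senior to F, the subordination leaves the order unchanged.

A, B, C, F, E, D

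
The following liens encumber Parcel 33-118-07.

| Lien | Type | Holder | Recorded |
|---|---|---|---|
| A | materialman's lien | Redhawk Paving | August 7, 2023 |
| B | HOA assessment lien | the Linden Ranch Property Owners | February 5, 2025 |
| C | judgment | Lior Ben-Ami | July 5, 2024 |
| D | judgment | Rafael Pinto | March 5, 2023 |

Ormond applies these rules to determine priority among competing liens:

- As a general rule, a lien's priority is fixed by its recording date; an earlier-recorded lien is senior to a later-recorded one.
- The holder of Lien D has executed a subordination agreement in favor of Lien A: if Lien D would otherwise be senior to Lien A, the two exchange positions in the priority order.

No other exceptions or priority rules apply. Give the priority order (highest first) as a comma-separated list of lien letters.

A, D, C, B

Sorted by effective date: D (March 5, 2023), A (August 7, 2023), C (July 5, 2024), B (February 5, 2025).
D is senior to A before the subordination, so the two trade places.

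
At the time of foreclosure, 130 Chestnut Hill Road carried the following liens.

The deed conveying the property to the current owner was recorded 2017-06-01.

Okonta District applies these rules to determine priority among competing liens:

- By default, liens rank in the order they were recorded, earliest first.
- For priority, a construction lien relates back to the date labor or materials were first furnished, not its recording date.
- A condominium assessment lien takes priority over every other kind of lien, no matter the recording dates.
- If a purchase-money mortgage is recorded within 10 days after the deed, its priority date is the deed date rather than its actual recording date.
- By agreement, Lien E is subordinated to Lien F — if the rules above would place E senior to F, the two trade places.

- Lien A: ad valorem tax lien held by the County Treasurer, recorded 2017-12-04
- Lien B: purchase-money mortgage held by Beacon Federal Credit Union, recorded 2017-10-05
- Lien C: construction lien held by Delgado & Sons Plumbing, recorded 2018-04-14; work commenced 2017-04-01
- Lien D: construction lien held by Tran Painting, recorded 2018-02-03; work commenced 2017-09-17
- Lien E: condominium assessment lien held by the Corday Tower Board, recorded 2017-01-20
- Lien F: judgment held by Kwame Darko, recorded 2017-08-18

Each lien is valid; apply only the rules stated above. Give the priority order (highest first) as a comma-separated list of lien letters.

F, C, E, D, B, A

Effective dates: B missed the 10-day window (126 days after the deed), so its recording date stands; C's effective date is 2017-04-01, when work began; D's effective date is 2017-09-17, when work began.
E, as a condominium assessment lien, has superpriority and ranks first.
Remaining liens by effective date: C (2017-04-01), F (2017-08-18), D (2017-09-17), B (2017-10-05), A (2017-12-04).
Because E would otherwise rank above F, the subordination swaps them.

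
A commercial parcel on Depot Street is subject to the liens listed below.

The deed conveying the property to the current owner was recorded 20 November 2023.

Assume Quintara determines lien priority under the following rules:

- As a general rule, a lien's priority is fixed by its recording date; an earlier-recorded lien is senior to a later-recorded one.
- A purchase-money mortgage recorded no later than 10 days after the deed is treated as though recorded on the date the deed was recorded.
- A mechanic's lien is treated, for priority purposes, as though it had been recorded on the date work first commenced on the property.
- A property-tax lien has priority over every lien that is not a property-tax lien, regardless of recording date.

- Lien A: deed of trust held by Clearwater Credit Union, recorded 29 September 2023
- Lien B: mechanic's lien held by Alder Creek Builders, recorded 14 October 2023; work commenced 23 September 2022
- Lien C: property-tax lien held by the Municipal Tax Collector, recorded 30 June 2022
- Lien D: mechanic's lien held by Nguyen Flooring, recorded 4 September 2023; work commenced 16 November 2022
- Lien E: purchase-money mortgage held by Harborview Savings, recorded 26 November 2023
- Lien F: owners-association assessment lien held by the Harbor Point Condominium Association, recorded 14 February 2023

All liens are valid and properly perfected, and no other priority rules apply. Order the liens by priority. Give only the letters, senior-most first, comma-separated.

C, B, D, F, A, E

Effective dates after the stated exceptions: B's effective date is 23 September 2022, when work began; D relates back to 16 November 2022 (work commenced); E was recorded within the 10-day window, so its effective date is the deed date 20 November 2023.
As a property-tax lien, C is senior to every other lien.
The other liens, earliest effective date first: B (23 September 2022), D (16 November 2022), F (14 February 2023), A (29 September 2023), E (20 November 2023).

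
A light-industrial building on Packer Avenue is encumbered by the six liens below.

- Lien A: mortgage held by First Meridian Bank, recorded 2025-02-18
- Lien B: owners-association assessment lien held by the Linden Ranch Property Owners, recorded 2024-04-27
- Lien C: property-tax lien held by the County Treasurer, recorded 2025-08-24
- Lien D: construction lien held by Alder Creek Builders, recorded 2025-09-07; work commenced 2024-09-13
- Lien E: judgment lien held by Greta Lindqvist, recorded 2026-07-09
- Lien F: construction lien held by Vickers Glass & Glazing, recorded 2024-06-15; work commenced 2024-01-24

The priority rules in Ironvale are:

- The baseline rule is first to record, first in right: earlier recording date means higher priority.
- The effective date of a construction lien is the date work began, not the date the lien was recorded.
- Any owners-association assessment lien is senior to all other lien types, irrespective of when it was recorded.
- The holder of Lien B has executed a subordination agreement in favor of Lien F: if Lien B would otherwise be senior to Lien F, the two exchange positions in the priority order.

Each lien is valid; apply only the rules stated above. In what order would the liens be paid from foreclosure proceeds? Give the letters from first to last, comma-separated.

F, B, D, A, C, E

Effective dates: D relates back to 2024-09-13 (work commenced); F is treated as recorded 2024-01-24, the work-commencement date.
As an owners-association assessment lien, B is senior to every other lien.
Among the remaining liens, by effective date: F (2024-01-24), D (2024-09-13), A (2025-02-18), C (2025-08-24), E (2026-07-09).
Because B would otherwise rank above F, the subordination swaps them.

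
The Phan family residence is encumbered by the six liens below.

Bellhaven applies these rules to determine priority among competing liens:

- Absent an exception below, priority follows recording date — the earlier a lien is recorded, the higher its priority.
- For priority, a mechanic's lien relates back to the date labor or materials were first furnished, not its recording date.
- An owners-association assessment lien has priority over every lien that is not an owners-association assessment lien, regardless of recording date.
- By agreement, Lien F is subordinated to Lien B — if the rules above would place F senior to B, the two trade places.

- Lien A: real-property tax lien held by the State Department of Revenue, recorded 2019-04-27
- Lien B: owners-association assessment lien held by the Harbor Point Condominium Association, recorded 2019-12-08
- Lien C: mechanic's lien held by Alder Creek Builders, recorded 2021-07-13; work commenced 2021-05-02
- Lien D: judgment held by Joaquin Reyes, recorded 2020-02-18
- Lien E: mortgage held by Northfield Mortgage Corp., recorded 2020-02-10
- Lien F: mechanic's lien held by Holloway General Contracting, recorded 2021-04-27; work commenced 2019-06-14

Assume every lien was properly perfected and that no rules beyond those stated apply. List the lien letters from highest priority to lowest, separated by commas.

B, A, F, E, D, C

First, effective dates: C relates back to 2021-05-02 (work commenced); F is treated as recorded 2019-06-14, the work-commencement date.
B is an owners-association assessment lien and takes priority over every other lien.
The other liens, earliest effective date first: A (2019-04-27), F (2019-06-14), E (2020-02-10), D (2020-02-18), C (2021-05-02).
Since F is not senior to B, the subordination leaves the order unchanged.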